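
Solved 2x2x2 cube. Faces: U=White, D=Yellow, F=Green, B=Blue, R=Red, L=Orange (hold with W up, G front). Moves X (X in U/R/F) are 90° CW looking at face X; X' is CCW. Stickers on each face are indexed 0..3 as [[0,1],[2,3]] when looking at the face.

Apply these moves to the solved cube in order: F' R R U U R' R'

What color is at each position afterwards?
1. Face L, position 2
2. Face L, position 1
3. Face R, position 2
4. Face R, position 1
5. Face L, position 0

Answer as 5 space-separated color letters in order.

After move 1 (F'): F=GGGG U=WWRR R=YRYR D=OOYY L=OWOW
After move 2 (R): R=YYRR U=WGRG F=GOGY D=OBYB B=RBWB
After move 3 (R): R=RYRY U=WORY F=GBGB D=OWYR B=GBGB
After move 4 (U): U=RWYO F=RYGB R=GBRY B=OWGB L=GBOW
After move 5 (U): U=YROW F=GBGB R=OWRY B=GBGB L=RYOW
After move 6 (R'): R=WYOR U=YGOG F=GRGW D=OBYB B=RBWB
After move 7 (R'): R=YRWO U=YWOR F=GGGG D=ORYW B=BBBB
Query 1: L[2] = O
Query 2: L[1] = Y
Query 3: R[2] = W
Query 4: R[1] = R
Query 5: L[0] = R

Answer: O Y W R R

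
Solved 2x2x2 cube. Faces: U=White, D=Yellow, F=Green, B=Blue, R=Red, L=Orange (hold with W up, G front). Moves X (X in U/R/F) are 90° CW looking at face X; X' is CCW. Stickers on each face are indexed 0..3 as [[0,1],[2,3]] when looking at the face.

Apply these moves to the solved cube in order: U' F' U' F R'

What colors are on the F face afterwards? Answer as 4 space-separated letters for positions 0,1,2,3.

Answer: O R G R

Derivation:
After move 1 (U'): U=WWWW F=OOGG R=GGRR B=RRBB L=BBOO
After move 2 (F'): F=OGOG U=WWGR R=YGYR D=BOYY L=BWOW
After move 3 (U'): U=WRWG F=BWOG R=OGYR B=YGBB L=RROW
After move 4 (F): F=OBGW U=WRWR R=WGGR D=YOYY L=RBOO
After move 5 (R'): R=GRWG U=WBWY F=ORGR D=YBYW B=YGOB
Query: F face = ORGR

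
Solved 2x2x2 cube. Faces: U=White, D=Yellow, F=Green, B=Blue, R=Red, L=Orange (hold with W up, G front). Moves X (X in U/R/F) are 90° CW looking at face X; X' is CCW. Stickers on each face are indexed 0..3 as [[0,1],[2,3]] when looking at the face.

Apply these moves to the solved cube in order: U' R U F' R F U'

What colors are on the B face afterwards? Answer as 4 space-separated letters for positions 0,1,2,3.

After move 1 (U'): U=WWWW F=OOGG R=GGRR B=RRBB L=BBOO
After move 2 (R): R=RGRG U=WOWG F=OYGY D=YBYR B=WRWB
After move 3 (U): U=WWGO F=RGGY R=WRRG B=BBWB L=OYOO
After move 4 (F'): F=GYRG U=WWWR R=BRYG D=YOYR L=OOOG
After move 5 (R): R=YBGR U=WYWG F=GORR D=YWYB B=RBWB
After move 6 (F): F=RGRO U=WYGO R=WBGR D=GYYB L=OYOW
After move 7 (U'): U=YOWG F=OYRO R=RGGR B=WBWB L=RBOW
Query: B face = WBWB

Answer: W B W B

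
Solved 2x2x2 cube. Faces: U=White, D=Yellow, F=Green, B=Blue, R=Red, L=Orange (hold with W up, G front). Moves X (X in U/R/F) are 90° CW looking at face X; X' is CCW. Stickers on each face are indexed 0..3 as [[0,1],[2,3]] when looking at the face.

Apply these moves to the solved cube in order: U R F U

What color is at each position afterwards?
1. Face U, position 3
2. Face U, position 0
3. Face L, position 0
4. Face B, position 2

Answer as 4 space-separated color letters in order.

Answer: R O G W

Derivation:
After move 1 (U): U=WWWW F=RRGG R=BBRR B=OOBB L=GGOO
After move 2 (R): R=RBRB U=WRWG F=RYGY D=YBYO B=WOWB
After move 3 (F): F=GRYY U=WROG R=WBGB D=RRYO L=GYOB
After move 4 (U): U=OWGR F=WBYY R=WOGB B=GYWB L=GROB
Query 1: U[3] = R
Query 2: U[0] = O
Query 3: L[0] = G
Query 4: B[2] = W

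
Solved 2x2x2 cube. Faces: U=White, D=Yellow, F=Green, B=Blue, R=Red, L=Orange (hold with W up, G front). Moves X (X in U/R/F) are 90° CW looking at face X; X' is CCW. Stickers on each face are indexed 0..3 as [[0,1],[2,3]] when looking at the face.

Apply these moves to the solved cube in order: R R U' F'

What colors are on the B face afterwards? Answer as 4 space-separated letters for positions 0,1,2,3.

After move 1 (R): R=RRRR U=WGWG F=GYGY D=YBYB B=WBWB
After move 2 (R): R=RRRR U=WYWY F=GBGB D=YWYW B=GBGB
After move 3 (U'): U=YYWW F=OOGB R=GBRR B=RRGB L=GBOO
After move 4 (F'): F=OBOG U=YYGR R=WBYR D=BOYW L=GWOW
Query: B face = RRGB

Answer: R R G B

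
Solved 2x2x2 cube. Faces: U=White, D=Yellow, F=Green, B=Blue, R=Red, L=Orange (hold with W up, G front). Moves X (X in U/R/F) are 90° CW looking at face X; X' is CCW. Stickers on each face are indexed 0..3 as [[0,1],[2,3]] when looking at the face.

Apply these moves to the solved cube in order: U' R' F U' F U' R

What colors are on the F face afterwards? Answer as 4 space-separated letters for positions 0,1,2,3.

Answer: Y G W G

Derivation:
After move 1 (U'): U=WWWW F=OOGG R=GGRR B=RRBB L=BBOO
After move 2 (R'): R=GRGR U=WBWR F=OWGW D=YOYG B=YRYB
After move 3 (F): F=GOWW U=WBOB R=WRRR D=GGYG L=BYOO
After move 4 (U'): U=BBWO F=BYWW R=GORR B=WRYB L=YROO
After move 5 (F): F=WBWY U=BBOR R=WOOR D=RGYG L=YGOG
After move 6 (U'): U=BRBO F=YGWY R=WBOR B=WOYB L=WROG
After move 7 (R): R=OWRB U=BGBY F=YGWG D=RYYW B=OORB
Query: F face = YGWG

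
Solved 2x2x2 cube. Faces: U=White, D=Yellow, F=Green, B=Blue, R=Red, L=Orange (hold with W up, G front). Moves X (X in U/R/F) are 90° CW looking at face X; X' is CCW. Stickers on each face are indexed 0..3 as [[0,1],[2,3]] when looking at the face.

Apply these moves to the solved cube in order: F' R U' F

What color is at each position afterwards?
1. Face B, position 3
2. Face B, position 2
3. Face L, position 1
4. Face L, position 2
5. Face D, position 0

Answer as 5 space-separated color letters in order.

After move 1 (F'): F=GGGG U=WWRR R=YRYR D=OOYY L=OWOW
After move 2 (R): R=YYRR U=WGRG F=GOGY D=OBYB B=RBWB
After move 3 (U'): U=GGWR F=OWGY R=GORR B=YYWB L=RBOW
After move 4 (F): F=GOYW U=GGWB R=WORR D=RGYB L=ROOB
Query 1: B[3] = B
Query 2: B[2] = W
Query 3: L[1] = O
Query 4: L[2] = O
Query 5: D[0] = R

Answer: B W O O R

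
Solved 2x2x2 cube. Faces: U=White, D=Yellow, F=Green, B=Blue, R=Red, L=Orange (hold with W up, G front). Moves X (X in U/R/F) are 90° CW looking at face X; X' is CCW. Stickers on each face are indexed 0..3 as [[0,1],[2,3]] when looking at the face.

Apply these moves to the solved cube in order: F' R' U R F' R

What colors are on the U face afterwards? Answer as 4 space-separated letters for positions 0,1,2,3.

Answer: R G Y G

Derivation:
After move 1 (F'): F=GGGG U=WWRR R=YRYR D=OOYY L=OWOW
After move 2 (R'): R=RRYY U=WBRB F=GWGR D=OGYG B=YBOB
After move 3 (U): U=RWBB F=RRGR R=YBYY B=OWOB L=GWOW
After move 4 (R): R=YYYB U=RRBR F=RGGG D=OOYO B=BWWB
After move 5 (F'): F=GGRG U=RRYY R=OYOB D=WWYO L=GROB
After move 6 (R): R=OOBY U=RGYG F=GWRO D=WWYB B=YWRB
Query: U face = RGYG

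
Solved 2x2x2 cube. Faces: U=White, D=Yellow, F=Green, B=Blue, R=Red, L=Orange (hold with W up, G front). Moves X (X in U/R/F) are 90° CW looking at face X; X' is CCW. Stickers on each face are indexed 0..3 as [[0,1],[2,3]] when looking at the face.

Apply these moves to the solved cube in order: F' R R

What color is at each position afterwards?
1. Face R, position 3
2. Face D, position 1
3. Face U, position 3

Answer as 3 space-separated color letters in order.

After move 1 (F'): F=GGGG U=WWRR R=YRYR D=OOYY L=OWOW
After move 2 (R): R=YYRR U=WGRG F=GOGY D=OBYB B=RBWB
After move 3 (R): R=RYRY U=WORY F=GBGB D=OWYR B=GBGB
Query 1: R[3] = Y
Query 2: D[1] = W
Query 3: U[3] = Y

Answer: Y W Y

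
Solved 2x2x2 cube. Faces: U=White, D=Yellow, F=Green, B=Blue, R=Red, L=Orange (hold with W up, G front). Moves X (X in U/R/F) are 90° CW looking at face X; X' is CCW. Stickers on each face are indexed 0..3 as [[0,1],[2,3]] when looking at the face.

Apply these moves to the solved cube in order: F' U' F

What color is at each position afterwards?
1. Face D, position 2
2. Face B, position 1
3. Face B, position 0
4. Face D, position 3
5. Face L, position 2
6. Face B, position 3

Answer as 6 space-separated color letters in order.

Answer: Y R Y Y O B

Derivation:
After move 1 (F'): F=GGGG U=WWRR R=YRYR D=OOYY L=OWOW
After move 2 (U'): U=WRWR F=OWGG R=GGYR B=YRBB L=BBOW
After move 3 (F): F=GOGW U=WRWB R=WGRR D=YGYY L=BOOO
Query 1: D[2] = Y
Query 2: B[1] = R
Query 3: B[0] = Y
Query 4: D[3] = Y
Query 5: L[2] = O
Query 6: B[3] = B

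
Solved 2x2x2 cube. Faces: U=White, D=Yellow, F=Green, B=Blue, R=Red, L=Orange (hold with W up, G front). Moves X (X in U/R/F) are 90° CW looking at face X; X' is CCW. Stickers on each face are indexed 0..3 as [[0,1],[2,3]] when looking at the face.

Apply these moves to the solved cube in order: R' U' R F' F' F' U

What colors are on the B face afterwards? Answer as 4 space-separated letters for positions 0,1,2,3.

After move 1 (R'): R=RRRR U=WBWB F=GWGW D=YGYG B=YBYB
After move 2 (U'): U=BBWW F=OOGW R=GWRR B=RRYB L=YBOO
After move 3 (R): R=RGRW U=BOWW F=OGGG D=YYYR B=WRBB
After move 4 (F'): F=GGOG U=BORR R=YGYW D=BOYR L=YWOW
After move 5 (F'): F=GGGO U=BOYY R=OGBW D=WWYR L=YROR
After move 6 (F'): F=GOGG U=BOOB R=WGWW D=RRYR L=YYOY
After move 7 (U): U=OBBO F=WGGG R=WRWW B=YYBB L=GOOY
Query: B face = YYBB

Answer: Y Y B B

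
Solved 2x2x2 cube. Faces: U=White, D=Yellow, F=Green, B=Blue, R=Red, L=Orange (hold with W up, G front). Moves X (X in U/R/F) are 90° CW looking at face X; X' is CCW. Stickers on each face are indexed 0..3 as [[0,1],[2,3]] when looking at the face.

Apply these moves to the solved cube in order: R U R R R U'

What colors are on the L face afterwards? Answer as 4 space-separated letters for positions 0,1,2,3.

Answer: B O O O

Derivation:
After move 1 (R): R=RRRR U=WGWG F=GYGY D=YBYB B=WBWB
After move 2 (U): U=WWGG F=RRGY R=WBRR B=OOWB L=GYOO
After move 3 (R): R=RWRB U=WRGY F=RBGB D=YWYO B=GOWB
After move 4 (R): R=RRBW U=WBGB F=RWGO D=YWYG B=YORB
After move 5 (R): R=BRWR U=WWGO F=RWGG D=YRYY B=BOBB
After move 6 (U'): U=WOWG F=GYGG R=RWWR B=BRBB L=BOOO
Query: L face = BOOO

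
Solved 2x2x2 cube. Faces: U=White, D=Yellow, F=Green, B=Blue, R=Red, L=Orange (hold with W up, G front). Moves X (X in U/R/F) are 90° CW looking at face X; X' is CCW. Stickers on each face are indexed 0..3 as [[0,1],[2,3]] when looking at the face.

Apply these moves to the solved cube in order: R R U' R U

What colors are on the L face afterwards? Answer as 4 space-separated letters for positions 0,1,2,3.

After move 1 (R): R=RRRR U=WGWG F=GYGY D=YBYB B=WBWB
After move 2 (R): R=RRRR U=WYWY F=GBGB D=YWYW B=GBGB
After move 3 (U'): U=YYWW F=OOGB R=GBRR B=RRGB L=GBOO
After move 4 (R): R=RGRB U=YOWB F=OWGW D=YGYR B=WRYB
After move 5 (U): U=WYBO F=RGGW R=WRRB B=GBYB L=OWOO
Query: L face = OWOO

Answer: O W O O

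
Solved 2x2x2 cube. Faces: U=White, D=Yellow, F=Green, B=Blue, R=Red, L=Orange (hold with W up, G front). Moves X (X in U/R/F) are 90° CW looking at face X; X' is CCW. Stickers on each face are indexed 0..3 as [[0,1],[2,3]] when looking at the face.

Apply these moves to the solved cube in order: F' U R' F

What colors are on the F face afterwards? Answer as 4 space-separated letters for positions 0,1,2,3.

After move 1 (F'): F=GGGG U=WWRR R=YRYR D=OOYY L=OWOW
After move 2 (U): U=RWRW F=YRGG R=BBYR B=OWBB L=GGOW
After move 3 (R'): R=BRBY U=RBRO F=YWGW D=ORYG B=YWOB
After move 4 (F): F=GYWW U=RBWG R=RROY D=BBYG L=GOOR
Query: F face = GYWW

Answer: G Y W W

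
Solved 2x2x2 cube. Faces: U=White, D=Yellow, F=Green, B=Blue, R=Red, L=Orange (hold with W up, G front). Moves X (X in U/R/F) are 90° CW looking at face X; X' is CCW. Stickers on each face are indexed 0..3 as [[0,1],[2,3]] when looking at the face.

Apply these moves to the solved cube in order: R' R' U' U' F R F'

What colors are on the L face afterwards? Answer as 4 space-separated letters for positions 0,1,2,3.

After move 1 (R'): R=RRRR U=WBWB F=GWGW D=YGYG B=YBYB
After move 2 (R'): R=RRRR U=WYWY F=GBGB D=YWYW B=GBGB
After move 3 (U'): U=YYWW F=OOGB R=GBRR B=RRGB L=GBOO
After move 4 (U'): U=YWYW F=GBGB R=OORR B=GBGB L=RROO
After move 5 (F): F=GGBB U=YWOR R=YOWR D=ROYW L=RYOW
After move 6 (R): R=WYRO U=YGOB F=GOBW D=RGYG B=RBWB
After move 7 (F'): F=OWGB U=YGWR R=GYRO D=YWYG L=RBOO
Query: L face = RBOO

Answer: R B O O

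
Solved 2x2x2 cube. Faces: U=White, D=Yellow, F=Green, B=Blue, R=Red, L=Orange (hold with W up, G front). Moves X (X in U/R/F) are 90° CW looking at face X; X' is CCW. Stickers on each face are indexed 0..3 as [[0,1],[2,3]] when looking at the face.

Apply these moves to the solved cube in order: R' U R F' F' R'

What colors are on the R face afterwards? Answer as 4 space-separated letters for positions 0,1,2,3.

Answer: Y B O W

Derivation:
After move 1 (R'): R=RRRR U=WBWB F=GWGW D=YGYG B=YBYB
After move 2 (U): U=WWBB F=RRGW R=YBRR B=OOYB L=GWOO
After move 3 (R): R=RYRB U=WRBW F=RGGG D=YYYO B=BOWB
After move 4 (F'): F=GGRG U=WRRR R=YYYB D=WOYO L=GWOB
After move 5 (F'): F=GGGR U=WRYY R=OYWB D=WBYO L=GROR
After move 6 (R'): R=YBOW U=WWYB F=GRGY D=WGYR B=OOBB
Query: R face = YBOW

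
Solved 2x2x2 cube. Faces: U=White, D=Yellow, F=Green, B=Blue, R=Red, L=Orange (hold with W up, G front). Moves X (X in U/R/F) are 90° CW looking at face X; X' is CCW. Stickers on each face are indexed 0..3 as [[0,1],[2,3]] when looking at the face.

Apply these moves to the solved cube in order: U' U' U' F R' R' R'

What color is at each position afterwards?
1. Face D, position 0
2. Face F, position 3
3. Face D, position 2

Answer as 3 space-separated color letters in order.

Answer: R Y Y

Derivation:
After move 1 (U'): U=WWWW F=OOGG R=GGRR B=RRBB L=BBOO
After move 2 (U'): U=WWWW F=BBGG R=OORR B=GGBB L=RROO
After move 3 (U'): U=WWWW F=RRGG R=BBRR B=OOBB L=GGOO
After move 4 (F): F=GRGR U=WWOG R=WBWR D=RBYY L=GYOY
After move 5 (R'): R=BRWW U=WBOO F=GWGG D=RRYR B=YOBB
After move 6 (R'): R=RWBW U=WBOY F=GBGO D=RWYG B=RORB
After move 7 (R'): R=WWRB U=WROR F=GBGY D=RBYO B=GOWB
Query 1: D[0] = R
Query 2: F[3] = Y
Query 3: D[2] = Y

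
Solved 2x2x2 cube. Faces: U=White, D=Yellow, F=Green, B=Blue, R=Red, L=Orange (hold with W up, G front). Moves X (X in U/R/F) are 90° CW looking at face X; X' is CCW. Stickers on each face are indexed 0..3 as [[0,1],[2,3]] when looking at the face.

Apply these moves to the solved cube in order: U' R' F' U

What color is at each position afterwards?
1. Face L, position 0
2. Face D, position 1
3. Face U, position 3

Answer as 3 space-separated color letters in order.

Answer: W O B

Derivation:
After move 1 (U'): U=WWWW F=OOGG R=GGRR B=RRBB L=BBOO
After move 2 (R'): R=GRGR U=WBWR F=OWGW D=YOYG B=YRYB
After move 3 (F'): F=WWOG U=WBGG R=ORYR D=BOYG L=BROW
After move 4 (U): U=GWGB F=OROG R=YRYR B=BRYB L=WWOW
Query 1: L[0] = W
Query 2: D[1] = O
Query 3: U[3] = B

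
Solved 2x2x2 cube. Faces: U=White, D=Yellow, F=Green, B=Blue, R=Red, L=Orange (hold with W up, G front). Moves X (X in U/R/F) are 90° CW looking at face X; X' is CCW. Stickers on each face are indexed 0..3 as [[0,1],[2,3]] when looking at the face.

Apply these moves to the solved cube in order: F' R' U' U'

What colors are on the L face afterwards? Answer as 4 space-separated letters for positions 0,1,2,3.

Answer: R R O W

Derivation:
After move 1 (F'): F=GGGG U=WWRR R=YRYR D=OOYY L=OWOW
After move 2 (R'): R=RRYY U=WBRB F=GWGR D=OGYG B=YBOB
After move 3 (U'): U=BBWR F=OWGR R=GWYY B=RROB L=YBOW
After move 4 (U'): U=BRBW F=YBGR R=OWYY B=GWOB L=RROW
Query: L face = RROW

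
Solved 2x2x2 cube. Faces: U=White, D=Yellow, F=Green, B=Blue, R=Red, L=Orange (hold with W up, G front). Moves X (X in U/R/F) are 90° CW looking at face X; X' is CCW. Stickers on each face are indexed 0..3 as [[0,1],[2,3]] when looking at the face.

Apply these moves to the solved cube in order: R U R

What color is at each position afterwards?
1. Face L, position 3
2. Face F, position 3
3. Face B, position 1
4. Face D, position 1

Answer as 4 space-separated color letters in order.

Answer: O B O W

Derivation:
After move 1 (R): R=RRRR U=WGWG F=GYGY D=YBYB B=WBWB
After move 2 (U): U=WWGG F=RRGY R=WBRR B=OOWB L=GYOO
After move 3 (R): R=RWRB U=WRGY F=RBGB D=YWYO B=GOWB
Query 1: L[3] = O
Query 2: F[3] = B
Query 3: B[1] = O
Query 4: D[1] = W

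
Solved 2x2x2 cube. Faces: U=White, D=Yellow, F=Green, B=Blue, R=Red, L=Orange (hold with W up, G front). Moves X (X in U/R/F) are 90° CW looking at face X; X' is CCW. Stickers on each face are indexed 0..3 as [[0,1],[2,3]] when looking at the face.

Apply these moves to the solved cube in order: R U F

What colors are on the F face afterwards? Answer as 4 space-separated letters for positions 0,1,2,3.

After move 1 (R): R=RRRR U=WGWG F=GYGY D=YBYB B=WBWB
After move 2 (U): U=WWGG F=RRGY R=WBRR B=OOWB L=GYOO
After move 3 (F): F=GRYR U=WWOY R=GBGR D=RWYB L=GYOB
Query: F face = GRYR

Answer: G R Y R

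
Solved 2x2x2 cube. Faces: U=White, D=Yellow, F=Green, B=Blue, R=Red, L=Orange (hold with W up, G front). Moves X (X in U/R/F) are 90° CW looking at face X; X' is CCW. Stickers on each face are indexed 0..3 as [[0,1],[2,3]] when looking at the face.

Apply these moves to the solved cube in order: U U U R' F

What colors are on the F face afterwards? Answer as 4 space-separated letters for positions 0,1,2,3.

After move 1 (U): U=WWWW F=RRGG R=BBRR B=OOBB L=GGOO
After move 2 (U): U=WWWW F=BBGG R=OORR B=GGBB L=RROO
After move 3 (U): U=WWWW F=OOGG R=GGRR B=RRBB L=BBOO
After move 4 (R'): R=GRGR U=WBWR F=OWGW D=YOYG B=YRYB
After move 5 (F): F=GOWW U=WBOB R=WRRR D=GGYG L=BYOO
Query: F face = GOWW

Answer: G O W W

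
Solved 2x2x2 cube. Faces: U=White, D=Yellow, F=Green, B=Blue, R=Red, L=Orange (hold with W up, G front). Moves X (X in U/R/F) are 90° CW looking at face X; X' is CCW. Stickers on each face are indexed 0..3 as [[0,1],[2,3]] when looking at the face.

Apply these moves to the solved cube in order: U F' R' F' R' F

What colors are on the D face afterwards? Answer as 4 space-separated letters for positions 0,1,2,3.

Answer: G R Y R

Derivation:
After move 1 (U): U=WWWW F=RRGG R=BBRR B=OOBB L=GGOO
After move 2 (F'): F=RGRG U=WWBR R=YBYR D=GOYY L=GWOW
After move 3 (R'): R=BRYY U=WBBO F=RWRR D=GGYG B=YOOB
After move 4 (F'): F=WRRR U=WBBY R=GRGY D=WWYG L=GOOB
After move 5 (R'): R=RYGG U=WOBY F=WBRY D=WRYR B=GOWB
After move 6 (F): F=RWYB U=WOBO R=BYYG D=GRYR L=GWOR
Query: D face = GRYR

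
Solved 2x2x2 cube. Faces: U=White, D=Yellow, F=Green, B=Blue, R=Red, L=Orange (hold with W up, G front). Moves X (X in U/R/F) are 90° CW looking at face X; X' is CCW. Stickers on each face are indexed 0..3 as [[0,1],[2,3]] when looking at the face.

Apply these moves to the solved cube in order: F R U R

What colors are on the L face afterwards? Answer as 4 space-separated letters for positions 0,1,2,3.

Answer: G R O Y

Derivation:
After move 1 (F): F=GGGG U=WWOO R=WRWR D=RRYY L=OYOY
After move 2 (R): R=WWRR U=WGOG F=GRGY D=RBYB B=OBWB
After move 3 (U): U=OWGG F=WWGY R=OBRR B=OYWB L=GROY
After move 4 (R): R=RORB U=OWGY F=WBGB D=RWYO B=GYWB
Query: L face = GROY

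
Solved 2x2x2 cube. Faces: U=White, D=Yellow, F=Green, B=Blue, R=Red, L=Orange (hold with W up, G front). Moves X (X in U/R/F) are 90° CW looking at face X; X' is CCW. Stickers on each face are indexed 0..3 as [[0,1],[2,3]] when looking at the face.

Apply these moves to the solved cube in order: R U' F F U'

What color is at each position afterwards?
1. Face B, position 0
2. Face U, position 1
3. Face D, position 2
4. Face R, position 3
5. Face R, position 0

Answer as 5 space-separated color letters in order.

Answer: O Y Y R Y

Derivation:
After move 1 (R): R=RRRR U=WGWG F=GYGY D=YBYB B=WBWB
After move 2 (U'): U=GGWW F=OOGY R=GYRR B=RRWB L=WBOO
After move 3 (F): F=GOYO U=GGOB R=WYWR D=RGYB L=WYOB
After move 4 (F): F=YGOO U=GGBY R=OYBR D=WWYB L=WROG
After move 5 (U'): U=GYGB F=WROO R=YGBR B=OYWB L=RROG
Query 1: B[0] = O
Query 2: U[1] = Y
Query 3: D[2] = Y
Query 4: R[3] = R
Query 5: R[0] = Y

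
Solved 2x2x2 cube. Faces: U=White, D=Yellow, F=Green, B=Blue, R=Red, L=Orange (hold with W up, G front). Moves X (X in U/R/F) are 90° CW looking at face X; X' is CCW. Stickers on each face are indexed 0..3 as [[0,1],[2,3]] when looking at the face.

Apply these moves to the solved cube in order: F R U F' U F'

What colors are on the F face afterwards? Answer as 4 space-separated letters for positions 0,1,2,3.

Answer: B G B W

Derivation:
After move 1 (F): F=GGGG U=WWOO R=WRWR D=RRYY L=OYOY
After move 2 (R): R=WWRR U=WGOG F=GRGY D=RBYB B=OBWB
After move 3 (U): U=OWGG F=WWGY R=OBRR B=OYWB L=GROY
After move 4 (F'): F=WYWG U=OWOR R=BBRR D=RYYB L=GGOG
After move 5 (U): U=OORW F=BBWG R=OYRR B=GGWB L=WYOG
After move 6 (F'): F=BGBW U=OOOR R=YYRR D=YGYB L=WWOR
Query: F face = BGBW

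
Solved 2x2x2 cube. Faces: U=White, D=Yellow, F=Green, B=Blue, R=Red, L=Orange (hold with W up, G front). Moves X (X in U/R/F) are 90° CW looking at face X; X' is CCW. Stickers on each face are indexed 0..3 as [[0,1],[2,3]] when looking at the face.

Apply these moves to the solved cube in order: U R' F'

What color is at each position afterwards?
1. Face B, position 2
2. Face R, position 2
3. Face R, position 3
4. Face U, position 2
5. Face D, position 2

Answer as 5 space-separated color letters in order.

After move 1 (U): U=WWWW F=RRGG R=BBRR B=OOBB L=GGOO
After move 2 (R'): R=BRBR U=WBWO F=RWGW D=YRYG B=YOYB
After move 3 (F'): F=WWRG U=WBBB R=RRYR D=GOYG L=GOOW
Query 1: B[2] = Y
Query 2: R[2] = Y
Query 3: R[3] = R
Query 4: U[2] = B
Query 5: D[2] = Y

Answer: Y Y R B Y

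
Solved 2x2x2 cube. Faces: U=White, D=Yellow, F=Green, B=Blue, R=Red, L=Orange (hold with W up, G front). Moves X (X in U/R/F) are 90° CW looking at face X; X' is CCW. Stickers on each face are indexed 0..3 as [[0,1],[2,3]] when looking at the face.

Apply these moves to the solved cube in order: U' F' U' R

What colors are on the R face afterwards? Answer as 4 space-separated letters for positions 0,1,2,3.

After move 1 (U'): U=WWWW F=OOGG R=GGRR B=RRBB L=BBOO
After move 2 (F'): F=OGOG U=WWGR R=YGYR D=BOYY L=BWOW
After move 3 (U'): U=WRWG F=BWOG R=OGYR B=YGBB L=RROW
After move 4 (R): R=YORG U=WWWG F=BOOY D=BBYY B=GGRB
Query: R face = YORG

Answer: Y O R G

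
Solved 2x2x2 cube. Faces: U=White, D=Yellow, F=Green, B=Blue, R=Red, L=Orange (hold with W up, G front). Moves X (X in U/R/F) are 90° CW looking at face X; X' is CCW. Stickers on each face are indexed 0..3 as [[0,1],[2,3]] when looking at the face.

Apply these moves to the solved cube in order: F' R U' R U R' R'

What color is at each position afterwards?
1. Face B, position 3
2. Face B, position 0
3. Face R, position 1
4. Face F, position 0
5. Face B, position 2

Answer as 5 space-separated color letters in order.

After move 1 (F'): F=GGGG U=WWRR R=YRYR D=OOYY L=OWOW
After move 2 (R): R=YYRR U=WGRG F=GOGY D=OBYB B=RBWB
After move 3 (U'): U=GGWR F=OWGY R=GORR B=YYWB L=RBOW
After move 4 (R): R=RGRO U=GWWY F=OBGB D=OWYY B=RYGB
After move 5 (U): U=WGYW F=RGGB R=RYRO B=RBGB L=OBOW
After move 6 (R'): R=YORR U=WGYR F=RGGW D=OGYB B=YBWB
After move 7 (R'): R=ORYR U=WWYY F=RGGR D=OGYW B=BBGB
Query 1: B[3] = B
Query 2: B[0] = B
Query 3: R[1] = R
Query 4: F[0] = R
Query 5: B[2] = G

Answer: B B R R G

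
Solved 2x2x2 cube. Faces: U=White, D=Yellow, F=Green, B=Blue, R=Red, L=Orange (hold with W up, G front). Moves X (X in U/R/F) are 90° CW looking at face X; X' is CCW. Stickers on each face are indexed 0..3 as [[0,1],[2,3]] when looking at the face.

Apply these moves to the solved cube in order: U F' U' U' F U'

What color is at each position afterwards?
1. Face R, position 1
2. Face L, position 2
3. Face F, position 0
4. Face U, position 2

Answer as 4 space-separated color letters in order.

Answer: O O Y R

Derivation:
After move 1 (U): U=WWWW F=RRGG R=BBRR B=OOBB L=GGOO
After move 2 (F'): F=RGRG U=WWBR R=YBYR D=GOYY L=GWOW
After move 3 (U'): U=WRWB F=GWRG R=RGYR B=YBBB L=OOOW
After move 4 (U'): U=RBWW F=OORG R=GWYR B=RGBB L=YBOW
After move 5 (F): F=ROGO U=RBWB R=WWWR D=YGYY L=YGOO
After move 6 (U'): U=BBRW F=YGGO R=ROWR B=WWBB L=RGOO
Query 1: R[1] = O
Query 2: L[2] = O
Query 3: F[0] = Y
Query 4: U[2] = R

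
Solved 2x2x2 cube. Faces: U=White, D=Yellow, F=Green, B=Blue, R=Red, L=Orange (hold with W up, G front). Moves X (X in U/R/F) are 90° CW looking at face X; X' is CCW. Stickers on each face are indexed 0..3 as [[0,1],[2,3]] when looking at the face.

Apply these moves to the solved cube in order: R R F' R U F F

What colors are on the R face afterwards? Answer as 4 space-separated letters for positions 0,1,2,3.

After move 1 (R): R=RRRR U=WGWG F=GYGY D=YBYB B=WBWB
After move 2 (R): R=RRRR U=WYWY F=GBGB D=YWYW B=GBGB
After move 3 (F'): F=BBGG U=WYRR R=WRYR D=OOYW L=OYOW
After move 4 (R): R=YWRR U=WBRG F=BOGW D=OGYG B=RBYB
After move 5 (U): U=RWGB F=YWGW R=RBRR B=OYYB L=BOOW
After move 6 (F): F=GYWW U=RWWO R=GBBR D=RRYG L=BOOG
After move 7 (F): F=WGWY U=RWGO R=WBOR D=BGYG L=BROR
Query: R face = WBOR

Answer: W B O R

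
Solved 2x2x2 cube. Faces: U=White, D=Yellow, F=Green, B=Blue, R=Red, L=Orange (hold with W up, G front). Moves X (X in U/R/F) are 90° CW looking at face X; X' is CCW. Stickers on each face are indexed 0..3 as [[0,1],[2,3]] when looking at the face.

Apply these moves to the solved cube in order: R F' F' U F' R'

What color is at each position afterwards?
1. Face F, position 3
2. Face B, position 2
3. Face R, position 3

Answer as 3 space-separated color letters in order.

After move 1 (R): R=RRRR U=WGWG F=GYGY D=YBYB B=WBWB
After move 2 (F'): F=YYGG U=WGRR R=BRYR D=OOYB L=OGOW
After move 3 (F'): F=YGYG U=WGBY R=OROR D=GWYB L=OROR
After move 4 (U): U=BWYG F=ORYG R=WBOR B=ORWB L=YGOR
After move 5 (F'): F=RGOY U=BWWO R=WBGR D=GRYB L=YGOY
After move 6 (R'): R=BRWG U=BWWO F=RWOO D=GGYY B=BRRB
Query 1: F[3] = O
Query 2: B[2] = R
Query 3: R[3] = G

Answer: O R G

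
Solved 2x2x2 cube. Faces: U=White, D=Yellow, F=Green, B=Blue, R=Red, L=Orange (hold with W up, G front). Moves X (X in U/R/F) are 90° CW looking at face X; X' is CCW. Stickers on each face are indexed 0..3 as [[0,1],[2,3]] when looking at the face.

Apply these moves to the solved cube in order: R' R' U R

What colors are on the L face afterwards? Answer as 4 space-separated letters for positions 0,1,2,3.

Answer: G B O O

Derivation:
After move 1 (R'): R=RRRR U=WBWB F=GWGW D=YGYG B=YBYB
After move 2 (R'): R=RRRR U=WYWY F=GBGB D=YWYW B=GBGB
After move 3 (U): U=WWYY F=RRGB R=GBRR B=OOGB L=GBOO
After move 4 (R): R=RGRB U=WRYB F=RWGW D=YGYO B=YOWB
Query: L face = GBOO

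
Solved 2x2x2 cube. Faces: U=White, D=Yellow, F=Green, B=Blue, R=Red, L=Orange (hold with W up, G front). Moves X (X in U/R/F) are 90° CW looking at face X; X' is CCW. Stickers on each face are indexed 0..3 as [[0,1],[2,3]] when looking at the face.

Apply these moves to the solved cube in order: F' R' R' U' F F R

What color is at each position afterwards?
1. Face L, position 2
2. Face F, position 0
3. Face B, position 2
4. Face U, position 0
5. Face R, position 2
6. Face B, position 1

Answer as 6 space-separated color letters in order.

After move 1 (F'): F=GGGG U=WWRR R=YRYR D=OOYY L=OWOW
After move 2 (R'): R=RRYY U=WBRB F=GWGR D=OGYG B=YBOB
After move 3 (R'): R=RYRY U=WORY F=GBGB D=OWYR B=GBGB
After move 4 (U'): U=OYWR F=OWGB R=GBRY B=RYGB L=GBOW
After move 5 (F): F=GOBW U=OYWB R=WBRY D=RGYR L=GOOW
After move 6 (F): F=BGWO U=OYWO R=WBBY D=RWYR L=GROG
After move 7 (R): R=BWYB U=OGWO F=BWWR D=RGYR B=OYYB
Query 1: L[2] = O
Query 2: F[0] = B
Query 3: B[2] = Y
Query 4: U[0] = O
Query 5: R[2] = Y
Query 6: B[1] = Y

Answer: O B Y O Y Y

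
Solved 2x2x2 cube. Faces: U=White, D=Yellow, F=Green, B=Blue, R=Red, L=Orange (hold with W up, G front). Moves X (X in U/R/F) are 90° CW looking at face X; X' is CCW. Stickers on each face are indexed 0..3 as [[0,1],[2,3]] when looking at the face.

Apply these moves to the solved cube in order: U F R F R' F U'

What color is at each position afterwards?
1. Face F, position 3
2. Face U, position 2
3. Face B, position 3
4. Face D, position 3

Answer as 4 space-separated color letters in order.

Answer: R W B B

Derivation:
After move 1 (U): U=WWWW F=RRGG R=BBRR B=OOBB L=GGOO
After move 2 (F): F=GRGR U=WWOG R=WBWR D=RBYY L=GYOY
After move 3 (R): R=WWRB U=WROR F=GBGY D=RBYO B=GOWB
After move 4 (F): F=GGYB U=WRYY R=OWRB D=RWYO L=GROB
After move 5 (R'): R=WBOR U=WWYG F=GRYY D=RGYB B=OOWB
After move 6 (F): F=YGYR U=WWBR R=YBGR D=OWYB L=GROG
After move 7 (U'): U=WRWB F=GRYR R=YGGR B=YBWB L=OOOG
Query 1: F[3] = R
Query 2: U[2] = W
Query 3: B[3] = B
Query 4: D[3] = B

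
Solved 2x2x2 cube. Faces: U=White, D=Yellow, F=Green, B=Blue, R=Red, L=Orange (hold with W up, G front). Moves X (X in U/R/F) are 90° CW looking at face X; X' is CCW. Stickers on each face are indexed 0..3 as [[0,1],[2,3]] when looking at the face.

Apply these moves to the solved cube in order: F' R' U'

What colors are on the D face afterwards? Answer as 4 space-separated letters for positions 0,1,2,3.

Answer: O G Y G

Derivation:
After move 1 (F'): F=GGGG U=WWRR R=YRYR D=OOYY L=OWOW
After move 2 (R'): R=RRYY U=WBRB F=GWGR D=OGYG B=YBOB
After move 3 (U'): U=BBWR F=OWGR R=GWYY B=RROB L=YBOW
Query: D face = OGYG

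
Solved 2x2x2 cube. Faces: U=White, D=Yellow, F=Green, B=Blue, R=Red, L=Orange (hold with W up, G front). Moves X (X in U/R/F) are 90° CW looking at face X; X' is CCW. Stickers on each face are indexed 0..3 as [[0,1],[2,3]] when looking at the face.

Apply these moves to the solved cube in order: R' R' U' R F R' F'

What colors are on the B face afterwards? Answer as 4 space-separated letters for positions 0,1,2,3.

After move 1 (R'): R=RRRR U=WBWB F=GWGW D=YGYG B=YBYB
After move 2 (R'): R=RRRR U=WYWY F=GBGB D=YWYW B=GBGB
After move 3 (U'): U=YYWW F=OOGB R=GBRR B=RRGB L=GBOO
After move 4 (R): R=RGRB U=YOWB F=OWGW D=YGYR B=WRYB
After move 5 (F): F=GOWW U=YOOB R=WGBB D=RRYR L=GYOG
After move 6 (R'): R=GBWB U=YYOW F=GOWB D=ROYW B=RRRB
After move 7 (F'): F=OBGW U=YYGW R=OBRB D=YGYW L=GWOO
Query: B face = RRRB

Answer: R R R B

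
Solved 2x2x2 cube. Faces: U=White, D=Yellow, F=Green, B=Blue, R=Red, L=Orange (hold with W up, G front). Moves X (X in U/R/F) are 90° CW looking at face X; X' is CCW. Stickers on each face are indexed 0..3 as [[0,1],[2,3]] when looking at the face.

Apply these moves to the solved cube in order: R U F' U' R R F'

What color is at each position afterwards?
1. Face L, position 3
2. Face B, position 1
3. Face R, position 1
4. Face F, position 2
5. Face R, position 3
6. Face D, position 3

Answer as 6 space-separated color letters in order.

Answer: W B Y G R W

Derivation:
After move 1 (R): R=RRRR U=WGWG F=GYGY D=YBYB B=WBWB
After move 2 (U): U=WWGG F=RRGY R=WBRR B=OOWB L=GYOO
After move 3 (F'): F=RYRG U=WWWR R=BBYR D=YOYB L=GGOG
After move 4 (U'): U=WRWW F=GGRG R=RYYR B=BBWB L=OOOG
After move 5 (R): R=YRRY U=WGWG F=GORB D=YWYB B=WBRB
After move 6 (R): R=RYYR U=WOWB F=GWRB D=YRYW B=GBGB
After move 7 (F'): F=WBGR U=WORY R=RYYR D=OGYW L=OBOW
Query 1: L[3] = W
Query 2: B[1] = B
Query 3: R[1] = Y
Query 4: F[2] = G
Query 5: R[3] = R
Query 6: D[3] = W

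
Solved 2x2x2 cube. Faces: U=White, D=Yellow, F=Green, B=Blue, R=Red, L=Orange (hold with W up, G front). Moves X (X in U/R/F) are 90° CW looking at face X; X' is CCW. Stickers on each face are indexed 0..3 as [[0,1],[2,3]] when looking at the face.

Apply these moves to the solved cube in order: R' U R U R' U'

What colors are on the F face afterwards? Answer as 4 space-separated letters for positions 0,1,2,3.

After move 1 (R'): R=RRRR U=WBWB F=GWGW D=YGYG B=YBYB
After move 2 (U): U=WWBB F=RRGW R=YBRR B=OOYB L=GWOO
After move 3 (R): R=RYRB U=WRBW F=RGGG D=YYYO B=BOWB
After move 4 (U): U=BWWR F=RYGG R=BORB B=GWWB L=RGOO
After move 5 (R'): R=OBBR U=BWWG F=RWGR D=YYYG B=OWYB
After move 6 (U'): U=WGBW F=RGGR R=RWBR B=OBYB L=OWOO
Query: F face = RGGR

Answer: R G G R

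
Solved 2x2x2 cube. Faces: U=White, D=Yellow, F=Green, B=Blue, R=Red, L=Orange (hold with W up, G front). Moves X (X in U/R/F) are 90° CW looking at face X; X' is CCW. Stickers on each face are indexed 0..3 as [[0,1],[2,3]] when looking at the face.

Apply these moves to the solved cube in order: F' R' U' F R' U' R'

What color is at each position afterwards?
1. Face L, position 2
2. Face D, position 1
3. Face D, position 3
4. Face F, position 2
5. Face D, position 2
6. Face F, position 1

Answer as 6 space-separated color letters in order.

Answer: O O B R Y R

Derivation:
After move 1 (F'): F=GGGG U=WWRR R=YRYR D=OOYY L=OWOW
After move 2 (R'): R=RRYY U=WBRB F=GWGR D=OGYG B=YBOB
After move 3 (U'): U=BBWR F=OWGR R=GWYY B=RROB L=YBOW
After move 4 (F): F=GORW U=BBWB R=WWRY D=YGYG L=YOOG
After move 5 (R'): R=WYWR U=BOWR F=GBRB D=YOYW B=GRGB
After move 6 (U'): U=ORBW F=YORB R=GBWR B=WYGB L=GROG
After move 7 (R'): R=BRGW U=OGBW F=YRRW D=YOYB B=WYOB
Query 1: L[2] = O
Query 2: D[1] = O
Query 3: D[3] = B
Query 4: F[2] = R
Query 5: D[2] = Y
Query 6: F[1] = R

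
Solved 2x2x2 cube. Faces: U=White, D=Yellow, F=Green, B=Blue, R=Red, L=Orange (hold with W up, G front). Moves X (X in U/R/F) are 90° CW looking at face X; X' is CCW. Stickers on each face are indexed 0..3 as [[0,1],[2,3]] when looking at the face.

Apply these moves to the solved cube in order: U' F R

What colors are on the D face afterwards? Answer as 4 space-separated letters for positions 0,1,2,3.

Answer: R B Y R

Derivation:
After move 1 (U'): U=WWWW F=OOGG R=GGRR B=RRBB L=BBOO
After move 2 (F): F=GOGO U=WWOB R=WGWR D=RGYY L=BYOY
After move 3 (R): R=WWRG U=WOOO F=GGGY D=RBYR B=BRWB
Query: D face = RBYR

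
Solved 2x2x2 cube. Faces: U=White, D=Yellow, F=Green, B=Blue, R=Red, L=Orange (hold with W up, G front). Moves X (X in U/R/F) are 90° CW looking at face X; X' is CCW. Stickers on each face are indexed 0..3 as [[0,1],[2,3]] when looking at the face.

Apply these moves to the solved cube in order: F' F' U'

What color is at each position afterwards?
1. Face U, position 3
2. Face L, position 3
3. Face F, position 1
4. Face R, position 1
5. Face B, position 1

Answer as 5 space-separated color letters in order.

Answer: Y R R G R

Derivation:
After move 1 (F'): F=GGGG U=WWRR R=YRYR D=OOYY L=OWOW
After move 2 (F'): F=GGGG U=WWYY R=OROR D=WWYY L=OROR
After move 3 (U'): U=WYWY F=ORGG R=GGOR B=ORBB L=BBOR
Query 1: U[3] = Y
Query 2: L[3] = R
Query 3: F[1] = R
Query 4: R[1] = G
Query 5: B[1] = R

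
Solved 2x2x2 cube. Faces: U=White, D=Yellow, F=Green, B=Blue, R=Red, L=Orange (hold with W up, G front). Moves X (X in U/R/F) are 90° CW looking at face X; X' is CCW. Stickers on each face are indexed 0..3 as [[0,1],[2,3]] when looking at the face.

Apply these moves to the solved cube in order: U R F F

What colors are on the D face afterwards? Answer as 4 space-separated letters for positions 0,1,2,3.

Answer: G W Y O

Derivation:
After move 1 (U): U=WWWW F=RRGG R=BBRR B=OOBB L=GGOO
After move 2 (R): R=RBRB U=WRWG F=RYGY D=YBYO B=WOWB
After move 3 (F): F=GRYY U=WROG R=WBGB D=RRYO L=GYOB
After move 4 (F): F=YGYR U=WRBY R=OBGB D=GWYO L=GROR
Query: D face = GWYO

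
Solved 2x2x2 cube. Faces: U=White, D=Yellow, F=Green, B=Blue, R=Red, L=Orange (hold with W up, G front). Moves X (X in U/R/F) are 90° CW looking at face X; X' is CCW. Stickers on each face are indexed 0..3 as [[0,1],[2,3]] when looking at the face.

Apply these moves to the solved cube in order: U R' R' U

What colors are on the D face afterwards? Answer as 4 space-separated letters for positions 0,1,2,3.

After move 1 (U): U=WWWW F=RRGG R=BBRR B=OOBB L=GGOO
After move 2 (R'): R=BRBR U=WBWO F=RWGW D=YRYG B=YOYB
After move 3 (R'): R=RRBB U=WYWY F=RBGO D=YWYW B=GORB
After move 4 (U): U=WWYY F=RRGO R=GOBB B=GGRB L=RBOO
Query: D face = YWYW

Answer: Y W Y W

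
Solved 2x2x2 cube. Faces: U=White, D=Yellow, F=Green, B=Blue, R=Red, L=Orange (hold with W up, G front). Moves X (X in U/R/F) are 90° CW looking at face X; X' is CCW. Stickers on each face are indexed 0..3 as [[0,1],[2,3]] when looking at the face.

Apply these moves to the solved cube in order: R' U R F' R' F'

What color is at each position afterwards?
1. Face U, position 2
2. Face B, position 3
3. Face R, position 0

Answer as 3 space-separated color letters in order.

Answer: Y B G

Derivation:
After move 1 (R'): R=RRRR U=WBWB F=GWGW D=YGYG B=YBYB
After move 2 (U): U=WWBB F=RRGW R=YBRR B=OOYB L=GWOO
After move 3 (R): R=RYRB U=WRBW F=RGGG D=YYYO B=BOWB
After move 4 (F'): F=GGRG U=WRRR R=YYYB D=WOYO L=GWOB
After move 5 (R'): R=YBYY U=WWRB F=GRRR D=WGYG B=OOOB
After move 6 (F'): F=RRGR U=WWYY R=GBWY D=WBYG L=GBOR
Query 1: U[2] = Y
Query 2: B[3] = B
Query 3: R[0] = G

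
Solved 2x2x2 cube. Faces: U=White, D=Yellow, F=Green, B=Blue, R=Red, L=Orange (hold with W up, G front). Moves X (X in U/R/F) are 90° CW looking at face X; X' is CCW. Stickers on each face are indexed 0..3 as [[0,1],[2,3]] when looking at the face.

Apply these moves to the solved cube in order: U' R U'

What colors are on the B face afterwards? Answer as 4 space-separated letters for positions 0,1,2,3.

Answer: R G W B

Derivation:
After move 1 (U'): U=WWWW F=OOGG R=GGRR B=RRBB L=BBOO
After move 2 (R): R=RGRG U=WOWG F=OYGY D=YBYR B=WRWB
After move 3 (U'): U=OGWW F=BBGY R=OYRG B=RGWB L=WROO
Query: B face = RGWB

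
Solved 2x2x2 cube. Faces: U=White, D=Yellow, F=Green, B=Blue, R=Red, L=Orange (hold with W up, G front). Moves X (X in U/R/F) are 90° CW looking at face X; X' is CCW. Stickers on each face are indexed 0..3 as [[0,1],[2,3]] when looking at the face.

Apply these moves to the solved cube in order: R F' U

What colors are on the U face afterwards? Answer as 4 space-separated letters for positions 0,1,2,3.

Answer: R W R G

Derivation:
After move 1 (R): R=RRRR U=WGWG F=GYGY D=YBYB B=WBWB
After move 2 (F'): F=YYGG U=WGRR R=BRYR D=OOYB L=OGOW
After move 3 (U): U=RWRG F=BRGG R=WBYR B=OGWB L=YYOW
Query: U face = RWRG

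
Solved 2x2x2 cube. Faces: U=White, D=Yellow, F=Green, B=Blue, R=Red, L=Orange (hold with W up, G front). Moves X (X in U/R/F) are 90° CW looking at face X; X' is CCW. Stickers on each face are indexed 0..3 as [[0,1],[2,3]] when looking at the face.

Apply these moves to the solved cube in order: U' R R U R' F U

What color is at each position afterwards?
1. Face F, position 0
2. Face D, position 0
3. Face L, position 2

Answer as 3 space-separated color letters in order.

Answer: Y G O

Derivation:
After move 1 (U'): U=WWWW F=OOGG R=GGRR B=RRBB L=BBOO
After move 2 (R): R=RGRG U=WOWG F=OYGY D=YBYR B=WRWB
After move 3 (R): R=RRGG U=WYWY F=OBGR D=YWYW B=GROB
After move 4 (U): U=WWYY F=RRGR R=GRGG B=BBOB L=OBOO
After move 5 (R'): R=RGGG U=WOYB F=RWGY D=YRYR B=WBWB
After move 6 (F): F=GRYW U=WOOB R=YGBG D=GRYR L=OYOR
After move 7 (U): U=OWBO F=YGYW R=WBBG B=OYWB L=GROR
Query 1: F[0] = Y
Query 2: D[0] = G
Query 3: L[2] = O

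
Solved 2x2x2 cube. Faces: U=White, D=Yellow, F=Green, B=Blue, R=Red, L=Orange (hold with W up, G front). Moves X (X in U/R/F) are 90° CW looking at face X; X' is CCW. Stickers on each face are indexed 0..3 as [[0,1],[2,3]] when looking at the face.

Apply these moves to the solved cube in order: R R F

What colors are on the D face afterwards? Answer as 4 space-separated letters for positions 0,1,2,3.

After move 1 (R): R=RRRR U=WGWG F=GYGY D=YBYB B=WBWB
After move 2 (R): R=RRRR U=WYWY F=GBGB D=YWYW B=GBGB
After move 3 (F): F=GGBB U=WYOO R=WRYR D=RRYW L=OYOW
Query: D face = RRYW

Answer: R R Y W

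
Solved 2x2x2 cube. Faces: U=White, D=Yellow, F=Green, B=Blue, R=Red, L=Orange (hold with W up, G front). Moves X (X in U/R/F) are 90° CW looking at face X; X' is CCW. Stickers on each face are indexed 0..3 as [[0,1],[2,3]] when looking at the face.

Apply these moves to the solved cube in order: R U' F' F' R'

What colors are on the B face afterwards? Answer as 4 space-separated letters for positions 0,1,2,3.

After move 1 (R): R=RRRR U=WGWG F=GYGY D=YBYB B=WBWB
After move 2 (U'): U=GGWW F=OOGY R=GYRR B=RRWB L=WBOO
After move 3 (F'): F=OYOG U=GGGR R=BYYR D=BOYB L=WWOW
After move 4 (F'): F=YGOO U=GGBY R=OYBR D=WWYB L=WROG
After move 5 (R'): R=YROB U=GWBR F=YGOY D=WGYO B=BRWB
Query: B face = BRWB

Answer: B R W B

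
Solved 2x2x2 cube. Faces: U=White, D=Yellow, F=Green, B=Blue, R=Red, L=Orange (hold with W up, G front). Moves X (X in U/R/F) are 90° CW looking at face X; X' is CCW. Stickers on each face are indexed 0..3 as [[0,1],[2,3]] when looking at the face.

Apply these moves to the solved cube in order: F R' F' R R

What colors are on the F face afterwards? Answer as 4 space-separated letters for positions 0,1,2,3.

After move 1 (F): F=GGGG U=WWOO R=WRWR D=RRYY L=OYOY
After move 2 (R'): R=RRWW U=WBOB F=GWGO D=RGYG B=YBRB
After move 3 (F'): F=WOGG U=WBRW R=GRRW D=YYYG L=OBOO
After move 4 (R): R=RGWR U=WORG F=WYGG D=YRYY B=WBBB
After move 5 (R): R=WRRG U=WYRG F=WRGY D=YBYW B=GBOB
Query: F face = WRGY

Answer: W R G Y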